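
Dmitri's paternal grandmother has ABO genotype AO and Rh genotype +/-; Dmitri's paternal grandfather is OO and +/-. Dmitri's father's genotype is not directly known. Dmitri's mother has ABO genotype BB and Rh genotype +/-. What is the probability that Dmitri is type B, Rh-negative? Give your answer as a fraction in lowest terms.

3/16

Dmitri's father's ABO genotype from AO × OO: 1/2 AO, 1/2 OO.
Crossing each possibility with the mother BB and summing P(type B): 1/2·1/2 + 1/2·1 = 3/4.
Similarly for Rh via the father's Rh distribution: P(Rh-) = 1/4.
Independent loci: 3/4 × 1/4 = 3/16.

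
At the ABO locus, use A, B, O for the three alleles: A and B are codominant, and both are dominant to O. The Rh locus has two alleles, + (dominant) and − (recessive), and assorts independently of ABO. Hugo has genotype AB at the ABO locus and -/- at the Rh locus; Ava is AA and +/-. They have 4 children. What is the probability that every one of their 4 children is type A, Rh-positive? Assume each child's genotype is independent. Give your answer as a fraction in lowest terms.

ABO cross AB × AA → 1/2 A, 1/2 AB.
Rh cross -/- × +/- → 1/2 Rh+, 1/2 Rh-; so P(type A, Rh-positive) = 1/2 × 1/2 = 1/4 per child.
All 4 independent: (1/4)^4 = 1/256.

1/256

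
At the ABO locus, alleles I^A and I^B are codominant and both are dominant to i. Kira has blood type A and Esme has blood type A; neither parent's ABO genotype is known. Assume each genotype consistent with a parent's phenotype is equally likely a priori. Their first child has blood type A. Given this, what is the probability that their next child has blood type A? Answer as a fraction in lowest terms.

19/20

Possible genotypes: Kira ∈ {I^A I^A, I^A i}; Esme ∈ {I^A I^A, I^A i}.
Weight each parental genotype pair by prior × P(type-A child):
  I^A I^A × I^A I^A: posterior weight 4/15; P(next child type A) = 1.
  I^A I^A × I^A i: posterior weight 4/15; P(next child type A) = 1.
  I^A i × I^A I^A: posterior weight 4/15; P(next child type A) = 1.
  I^A i × I^A i: posterior weight 1/5; P(next child type A) = 3/4.
Weighted sum = 19/20.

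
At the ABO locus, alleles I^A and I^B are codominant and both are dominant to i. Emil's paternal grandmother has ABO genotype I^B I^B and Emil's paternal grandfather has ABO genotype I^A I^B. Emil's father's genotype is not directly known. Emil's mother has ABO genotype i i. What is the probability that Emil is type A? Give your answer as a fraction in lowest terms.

Emil's father's ABO genotype from I^B I^B × I^A I^B: 1/2 I^A I^B, 1/2 I^B I^B.
Crossing each possibility with the mother i i and summing P(type A): 1/2·1/2 + 1/2·0 = 1/4.

1/4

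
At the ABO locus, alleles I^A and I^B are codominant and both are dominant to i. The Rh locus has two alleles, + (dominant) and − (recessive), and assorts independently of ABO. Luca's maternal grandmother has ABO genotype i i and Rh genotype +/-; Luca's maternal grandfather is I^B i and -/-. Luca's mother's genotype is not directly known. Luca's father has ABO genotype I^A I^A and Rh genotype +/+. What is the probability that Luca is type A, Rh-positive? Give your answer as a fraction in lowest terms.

Luca's mother's ABO genotype from i i × I^B i: 1/2 I^B i, 1/2 i i.
Crossing each possibility with the father I^A I^A and summing P(type A): 1/2·1/2 + 1/2·1 = 3/4.
Similarly for Rh via the mother's Rh distribution: P(Rh+) = 1.
Independent loci: 3/4 × 1 = 3/4.

3/4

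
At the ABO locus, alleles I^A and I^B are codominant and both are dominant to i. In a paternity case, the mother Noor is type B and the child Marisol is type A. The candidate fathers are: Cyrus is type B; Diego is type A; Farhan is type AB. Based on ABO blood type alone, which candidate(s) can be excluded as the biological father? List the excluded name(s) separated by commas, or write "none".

A candidate is excluded only if no genotype consistent with his phenotype could produce a type A child with a type B mother.
Cyrus (type B): no genotype consistent with that phenotype can produce a type-A child with a type-B mother.

Cyrus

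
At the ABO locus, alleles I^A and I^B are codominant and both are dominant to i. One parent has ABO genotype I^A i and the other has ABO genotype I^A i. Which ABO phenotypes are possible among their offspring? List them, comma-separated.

O, A

Gametes from I^A i × I^A i give offspring ABO genotypes I^A I^A, I^A i, i i, i.e. phenotypes O, A.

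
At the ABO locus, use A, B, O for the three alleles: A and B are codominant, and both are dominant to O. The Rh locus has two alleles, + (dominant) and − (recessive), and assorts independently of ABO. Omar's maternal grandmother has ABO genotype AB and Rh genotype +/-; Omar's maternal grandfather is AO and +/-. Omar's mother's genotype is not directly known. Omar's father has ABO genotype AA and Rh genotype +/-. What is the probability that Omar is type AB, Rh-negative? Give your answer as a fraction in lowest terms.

1/16

Omar's mother's ABO genotype from AB × AO: 1/4 AA, 1/4 AB, 1/4 AO, 1/4 BO.
Crossing each possibility with the father AA and summing P(type AB): 1/4·0 + 1/4·1/2 + 1/4·0 + 1/4·1/2 = 1/4.
Similarly for Rh via the mother's Rh distribution: P(Rh-) = 1/4.
Independent loci: 1/4 × 1/4 = 1/16.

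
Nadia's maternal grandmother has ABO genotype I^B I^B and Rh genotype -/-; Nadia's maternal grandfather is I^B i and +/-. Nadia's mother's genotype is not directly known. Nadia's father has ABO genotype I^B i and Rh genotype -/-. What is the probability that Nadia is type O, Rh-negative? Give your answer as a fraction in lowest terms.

3/32

Nadia's mother's ABO genotype from I^B I^B × I^B i: 1/2 I^B I^B, 1/2 I^B i.
Crossing each possibility with the father I^B i and summing P(type O): 1/2·0 + 1/2·1/4 = 1/8.
Similarly for Rh via the mother's Rh distribution: P(Rh-) = 3/4.
Independent loci: 1/8 × 3/4 = 3/32.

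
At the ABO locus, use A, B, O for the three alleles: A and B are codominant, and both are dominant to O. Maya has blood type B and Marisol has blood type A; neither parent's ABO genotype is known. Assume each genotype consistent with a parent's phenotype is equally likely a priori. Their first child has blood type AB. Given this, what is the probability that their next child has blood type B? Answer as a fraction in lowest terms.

5/36

Possible genotypes: Maya ∈ {BB, BO}; Marisol ∈ {AA, AO}.
Weight each parental genotype pair by prior × P(type-AB child):
  BB × AA: posterior weight 4/9; P(next child type B) = 0.
  BB × AO: posterior weight 2/9; P(next child type B) = 1/2.
  BO × AA: posterior weight 2/9; P(next child type B) = 0.
  BO × AO: posterior weight 1/9; P(next child type B) = 1/4.
Weighted sum = 5/36.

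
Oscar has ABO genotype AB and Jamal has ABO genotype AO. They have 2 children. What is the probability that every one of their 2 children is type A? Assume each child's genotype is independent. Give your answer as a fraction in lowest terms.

1/4

ABO cross AB × AO → 1/2 A, 1/4 B, 1/4 AB.
So P(type A) = 1/2 per child.
All 2 independent: (1/2)^2 = 1/4.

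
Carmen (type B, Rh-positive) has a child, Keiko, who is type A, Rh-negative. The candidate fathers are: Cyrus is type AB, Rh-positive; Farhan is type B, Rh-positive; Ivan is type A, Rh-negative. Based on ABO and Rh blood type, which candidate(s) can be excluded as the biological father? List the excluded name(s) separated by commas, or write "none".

A candidate is excluded only if no genotype consistent with his phenotype could produce a type A, Rh-negative child with a type B, Rh-positive mother.
Farhan (type B, Rh+): no genotype consistent with that phenotype can produce a type-A Rh- child with a type-B mother.

Farhan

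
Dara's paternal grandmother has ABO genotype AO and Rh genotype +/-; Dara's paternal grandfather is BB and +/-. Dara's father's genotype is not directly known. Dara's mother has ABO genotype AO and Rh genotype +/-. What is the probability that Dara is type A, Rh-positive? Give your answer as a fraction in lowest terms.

9/32

Dara's father's ABO genotype from AO × BB: 1/2 AB, 1/2 BO.
Crossing each possibility with the mother AO and summing P(type A): 1/2·1/2 + 1/2·1/4 = 3/8.
Similarly for Rh via the father's Rh distribution: P(Rh+) = 3/4.
Independent loci: 3/8 × 3/4 = 9/32.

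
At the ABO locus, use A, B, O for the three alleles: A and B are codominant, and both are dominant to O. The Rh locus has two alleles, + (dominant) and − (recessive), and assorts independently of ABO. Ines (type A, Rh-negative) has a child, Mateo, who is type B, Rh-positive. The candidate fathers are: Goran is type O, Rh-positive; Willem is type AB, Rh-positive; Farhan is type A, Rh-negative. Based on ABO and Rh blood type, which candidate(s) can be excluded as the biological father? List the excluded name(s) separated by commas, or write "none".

A candidate is excluded only if no genotype consistent with his phenotype could produce a type B, Rh-positive child with a type A, Rh-negative mother.
Goran (type O, Rh+): no genotype consistent with that phenotype can produce a type-B Rh+ child with a type-A mother.
Farhan (type A, Rh-): no genotype consistent with that phenotype can produce a type-B Rh+ child with a type-A mother.

Goran, Farhan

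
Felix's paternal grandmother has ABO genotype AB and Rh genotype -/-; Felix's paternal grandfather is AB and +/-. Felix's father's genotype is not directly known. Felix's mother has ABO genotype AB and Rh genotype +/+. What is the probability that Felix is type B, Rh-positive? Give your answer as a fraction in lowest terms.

Felix's father's ABO genotype from AB × AB: 1/4 AA, 1/2 AB, 1/4 BB.
Crossing each possibility with the mother AB and summing P(type B): 1/4·0 + 1/2·1/4 + 1/4·1/2 = 1/4.
Similarly for Rh via the father's Rh distribution: P(Rh+) = 1.
Independent loci: 1/4 × 1 = 1/4.

1/4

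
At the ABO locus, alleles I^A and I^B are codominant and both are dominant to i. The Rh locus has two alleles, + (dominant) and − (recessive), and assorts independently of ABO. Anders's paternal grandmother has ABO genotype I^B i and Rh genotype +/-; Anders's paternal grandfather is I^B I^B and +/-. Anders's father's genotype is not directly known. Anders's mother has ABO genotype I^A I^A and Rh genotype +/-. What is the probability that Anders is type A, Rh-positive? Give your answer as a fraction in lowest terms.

Anders's father's ABO genotype from I^B i × I^B I^B: 1/2 I^B I^B, 1/2 I^B i.
Crossing each possibility with the mother I^A I^A and summing P(type A): 1/2·0 + 1/2·1/2 = 1/4.
Similarly for Rh via the father's Rh distribution: P(Rh+) = 3/4.
Independent loci: 1/4 × 3/4 = 3/16.

3/16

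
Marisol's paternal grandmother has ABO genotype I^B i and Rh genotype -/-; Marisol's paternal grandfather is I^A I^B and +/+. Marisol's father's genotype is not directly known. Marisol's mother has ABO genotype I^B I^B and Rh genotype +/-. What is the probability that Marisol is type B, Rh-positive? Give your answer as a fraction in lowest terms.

9/16

Marisol's father's ABO genotype from I^B i × I^A I^B: 1/4 I^A I^B, 1/4 I^A i, 1/4 I^B I^B, 1/4 I^B i.
Crossing each possibility with the mother I^B I^B and summing P(type B): 1/4·1/2 + 1/4·1/2 + 1/4·1 + 1/4·1 = 3/4.
Similarly for Rh via the father's Rh distribution: P(Rh+) = 3/4.
Independent loci: 3/4 × 3/4 = 9/16.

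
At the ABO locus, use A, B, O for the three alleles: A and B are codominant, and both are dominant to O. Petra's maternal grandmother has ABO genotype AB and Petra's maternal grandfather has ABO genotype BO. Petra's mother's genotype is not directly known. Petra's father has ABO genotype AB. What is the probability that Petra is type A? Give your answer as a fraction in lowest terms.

1/4

Petra's mother's ABO genotype from AB × BO: 1/4 AB, 1/4 AO, 1/4 BB, 1/4 BO.
Crossing each possibility with the father AB and summing P(type A): 1/4·1/4 + 1/4·1/2 + 1/4·0 + 1/4·1/4 = 1/4.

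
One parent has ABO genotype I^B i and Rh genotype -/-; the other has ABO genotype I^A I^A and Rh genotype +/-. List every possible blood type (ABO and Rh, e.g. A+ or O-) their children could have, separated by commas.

A+, A-, AB+, AB-

Gametes from I^B i × I^A I^A give offspring ABO genotypes I^A I^B, I^A i, i.e. phenotypes A, AB.
Rh cross -/- × +/- → phenotypes Rh+, Rh-.
Combining independently: A+, A-, AB+, AB-.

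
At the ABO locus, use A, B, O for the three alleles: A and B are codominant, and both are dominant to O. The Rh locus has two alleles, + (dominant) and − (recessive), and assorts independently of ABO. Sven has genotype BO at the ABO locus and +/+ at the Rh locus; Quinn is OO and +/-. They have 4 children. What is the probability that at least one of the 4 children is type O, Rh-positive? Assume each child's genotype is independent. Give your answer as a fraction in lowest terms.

15/16

ABO cross BO × OO → 1/2 O, 1/2 B.
Rh cross +/+ × +/- → 1 Rh+; so P(type O, Rh-positive) = 1/2 × 1 = 1/2 per child.
P(none) = (1/2)^4 = 1/16; P(at least one) = 1 − 1/16 = 15/16.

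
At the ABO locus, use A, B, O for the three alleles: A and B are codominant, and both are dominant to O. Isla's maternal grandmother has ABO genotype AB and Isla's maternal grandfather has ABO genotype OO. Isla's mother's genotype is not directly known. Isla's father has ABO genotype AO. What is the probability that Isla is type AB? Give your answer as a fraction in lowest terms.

Isla's mother's ABO genotype from AB × OO: 1/2 AO, 1/2 BO.
Crossing each possibility with the father AO and summing P(type AB): 1/2·0 + 1/2·1/4 = 1/8.

1/8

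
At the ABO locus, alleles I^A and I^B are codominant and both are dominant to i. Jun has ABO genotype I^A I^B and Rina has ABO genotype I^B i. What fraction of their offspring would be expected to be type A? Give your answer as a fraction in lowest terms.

ABO cross I^A I^B × I^B i → offspring phenotypes: 1/4 A, 1/2 B, 1/4 AB.
So P(type A) = 1/4.

1/4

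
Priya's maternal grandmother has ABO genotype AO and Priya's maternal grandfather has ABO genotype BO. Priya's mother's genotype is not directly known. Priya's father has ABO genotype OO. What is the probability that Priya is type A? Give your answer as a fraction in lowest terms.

1/4

Priya's mother's ABO genotype from AO × BO: 1/4 AB, 1/4 AO, 1/4 BO, 1/4 OO.
Crossing each possibility with the father OO and summing P(type A): 1/4·1/2 + 1/4·1/2 + 1/4·0 + 1/4·0 = 1/4.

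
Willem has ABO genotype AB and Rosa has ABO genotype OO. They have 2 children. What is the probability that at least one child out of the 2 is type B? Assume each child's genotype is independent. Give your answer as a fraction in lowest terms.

ABO cross AB × OO → 1/2 A, 1/2 B.
So P(type B) = 1/2 per child.
P(none) = (1/2)^2 = 1/4; P(at least one) = 1 − 1/4 = 3/4.

3/4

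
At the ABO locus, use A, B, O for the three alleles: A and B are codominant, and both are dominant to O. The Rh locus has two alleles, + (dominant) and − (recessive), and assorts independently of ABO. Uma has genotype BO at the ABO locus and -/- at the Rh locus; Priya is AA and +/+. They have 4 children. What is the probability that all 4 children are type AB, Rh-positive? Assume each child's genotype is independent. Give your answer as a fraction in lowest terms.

ABO cross BO × AA → 1/2 A, 1/2 AB.
Rh cross -/- × +/+ → 1 Rh+; so P(type AB, Rh-positive) = 1/2 × 1 = 1/2 per child.
All 4 independent: (1/2)^4 = 1/16.

1/16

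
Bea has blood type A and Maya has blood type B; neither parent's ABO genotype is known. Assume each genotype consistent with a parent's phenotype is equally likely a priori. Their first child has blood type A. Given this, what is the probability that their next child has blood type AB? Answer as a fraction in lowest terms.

Possible genotypes: Bea ∈ {I^A I^A, I^A i}; Maya ∈ {I^B I^B, I^B i}.
Weight each parental genotype pair by prior × P(type-A child):
  I^A I^A × I^B i: posterior weight 2/3; P(next child type AB) = 1/2.
  I^A i × I^B i: posterior weight 1/3; P(next child type AB) = 1/4.
Weighted sum = 5/12.

5/12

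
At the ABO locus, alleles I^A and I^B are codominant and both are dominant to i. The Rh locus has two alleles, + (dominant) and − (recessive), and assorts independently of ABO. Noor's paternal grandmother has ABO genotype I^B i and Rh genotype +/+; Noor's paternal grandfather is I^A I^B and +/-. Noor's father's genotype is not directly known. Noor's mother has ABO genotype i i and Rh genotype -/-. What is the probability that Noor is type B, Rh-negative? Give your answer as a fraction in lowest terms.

Noor's father's ABO genotype from I^B i × I^A I^B: 1/4 I^A I^B, 1/4 I^A i, 1/4 I^B I^B, 1/4 I^B i.
Crossing each possibility with the mother i i and summing P(type B): 1/4·1/2 + 1/4·0 + 1/4·1 + 1/4·1/2 = 1/2.
Similarly for Rh via the father's Rh distribution: P(Rh-) = 1/4.
Independent loci: 1/2 × 1/4 = 1/8.

1/8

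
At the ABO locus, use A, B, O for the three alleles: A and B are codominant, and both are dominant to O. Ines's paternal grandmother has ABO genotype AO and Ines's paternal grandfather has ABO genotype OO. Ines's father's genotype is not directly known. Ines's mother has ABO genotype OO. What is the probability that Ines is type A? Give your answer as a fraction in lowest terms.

1/4

Ines's father's ABO genotype from AO × OO: 1/2 AO, 1/2 OO.
Crossing each possibility with the mother OO and summing P(type A): 1/2·1/2 + 1/2·0 = 1/4.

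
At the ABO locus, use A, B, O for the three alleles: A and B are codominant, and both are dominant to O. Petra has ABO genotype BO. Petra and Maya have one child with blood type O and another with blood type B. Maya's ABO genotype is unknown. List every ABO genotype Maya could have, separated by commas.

For each candidate genotype of Maya, check whether crossing it with BO can produce every observed child phenotype.
  AA → possible child types {A, AB} ✗
  AB → possible child types {A, B, AB} ✗
  AO → possible child types {O, A, B, AB} ✓
  BB → possible child types {B} ✗
  BO → possible child types {O, B} ✓
  OO → possible child types {O, B} ✓

AO, BO, OO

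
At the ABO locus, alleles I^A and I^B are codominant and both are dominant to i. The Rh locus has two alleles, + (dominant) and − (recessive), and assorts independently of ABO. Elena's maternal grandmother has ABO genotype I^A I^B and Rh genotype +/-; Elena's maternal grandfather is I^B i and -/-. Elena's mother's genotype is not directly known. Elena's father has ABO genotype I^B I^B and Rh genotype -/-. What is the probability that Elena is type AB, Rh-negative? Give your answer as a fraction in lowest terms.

Elena's mother's ABO genotype from I^A I^B × I^B i: 1/4 I^A I^B, 1/4 I^A i, 1/4 I^B I^B, 1/4 I^B i.
Crossing each possibility with the father I^B I^B and summing P(type AB): 1/4·1/2 + 1/4·1/2 + 1/4·0 + 1/4·0 = 1/4.
Similarly for Rh via the mother's Rh distribution: P(Rh-) = 3/4.
Independent loci: 1/4 × 3/4 = 3/16.

3/16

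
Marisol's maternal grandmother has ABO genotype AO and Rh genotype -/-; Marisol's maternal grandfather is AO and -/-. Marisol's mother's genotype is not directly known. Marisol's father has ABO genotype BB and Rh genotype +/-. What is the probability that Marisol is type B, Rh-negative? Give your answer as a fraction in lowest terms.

1/4

Marisol's mother's ABO genotype from AO × AO: 1/4 AA, 1/2 AO, 1/4 OO.
Crossing each possibility with the father BB and summing P(type B): 1/4·0 + 1/2·1/2 + 1/4·1 = 1/2.
Similarly for Rh via the mother's Rh distribution: P(Rh-) = 1/2.
Independent loci: 1/2 × 1/2 = 1/4.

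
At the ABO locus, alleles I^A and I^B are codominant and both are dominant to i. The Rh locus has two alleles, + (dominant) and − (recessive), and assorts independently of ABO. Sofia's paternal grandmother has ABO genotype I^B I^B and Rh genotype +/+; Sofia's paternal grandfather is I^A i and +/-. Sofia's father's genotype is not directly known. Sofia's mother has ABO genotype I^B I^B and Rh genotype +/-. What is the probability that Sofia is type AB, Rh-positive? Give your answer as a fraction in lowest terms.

7/32

Sofia's father's ABO genotype from I^B I^B × I^A i: 1/2 I^A I^B, 1/2 I^B i.
Crossing each possibility with the mother I^B I^B and summing P(type AB): 1/2·1/2 + 1/2·0 = 1/4.
Similarly for Rh via the father's Rh distribution: P(Rh+) = 7/8.
Independent loci: 1/4 × 7/8 = 7/32.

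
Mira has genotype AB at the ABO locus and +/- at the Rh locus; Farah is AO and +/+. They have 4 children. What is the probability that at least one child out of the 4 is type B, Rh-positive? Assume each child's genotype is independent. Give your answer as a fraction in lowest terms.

ABO cross AB × AO → 1/2 A, 1/4 B, 1/4 AB.
Rh cross +/- × +/+ → 1 Rh+; so P(type B, Rh-positive) = 1/4 × 1 = 1/4 per child.
P(none) = (3/4)^4 = 81/256; P(at least one) = 1 − 81/256 = 175/256.

175/256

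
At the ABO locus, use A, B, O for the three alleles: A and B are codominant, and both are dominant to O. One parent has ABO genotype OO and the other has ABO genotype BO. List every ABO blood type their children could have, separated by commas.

Gametes from OO × BO give offspring ABO genotypes BO, OO, i.e. phenotypes O, B.

O, B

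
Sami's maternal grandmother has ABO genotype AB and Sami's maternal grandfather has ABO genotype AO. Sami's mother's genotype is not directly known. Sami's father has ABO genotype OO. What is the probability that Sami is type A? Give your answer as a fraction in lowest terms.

1/2

Sami's mother's ABO genotype from AB × AO: 1/4 AA, 1/4 AB, 1/4 AO, 1/4 BO.
Crossing each possibility with the father OO and summing P(type A): 1/4·1 + 1/4·1/2 + 1/4·1/2 + 1/4·0 = 1/2.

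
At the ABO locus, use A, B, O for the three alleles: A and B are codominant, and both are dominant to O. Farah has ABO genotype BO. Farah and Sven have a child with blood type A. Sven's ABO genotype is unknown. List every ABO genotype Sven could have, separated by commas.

AA, AB, AO

For each candidate genotype of Sven, check whether crossing it with BO can produce every observed child phenotype.
  AA → possible child types {A, AB} ✓
  AB → possible child types {A, B, AB} ✓
  AO → possible child types {O, A, B, AB} ✓
  BB → possible child types {B} ✗
  BO → possible child types {O, B} ✗
  OO → possible child types {O, B} ✗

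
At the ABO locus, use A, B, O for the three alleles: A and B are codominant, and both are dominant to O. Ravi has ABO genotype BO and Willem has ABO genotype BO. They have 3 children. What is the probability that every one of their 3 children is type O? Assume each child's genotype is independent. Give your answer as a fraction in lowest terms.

ABO cross BO × BO → 1/4 O, 3/4 B.
So P(type O) = 1/4 per child.
All 3 independent: (1/4)^3 = 1/64.

1/64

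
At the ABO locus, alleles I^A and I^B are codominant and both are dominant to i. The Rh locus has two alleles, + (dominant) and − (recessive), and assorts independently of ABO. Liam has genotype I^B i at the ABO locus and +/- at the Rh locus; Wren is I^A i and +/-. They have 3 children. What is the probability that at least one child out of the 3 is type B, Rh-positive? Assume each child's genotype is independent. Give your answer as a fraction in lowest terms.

1899/4096

ABO cross I^B i × I^A i → 1/4 O, 1/4 A, 1/4 B, 1/4 AB.
Rh cross +/- × +/- → 3/4 Rh+, 1/4 Rh-; so P(type B, Rh-positive) = 1/4 × 3/4 = 3/16 per child.
P(none) = (13/16)^3 = 2197/4096; P(at least one) = 1 − 2197/4096 = 1899/4096.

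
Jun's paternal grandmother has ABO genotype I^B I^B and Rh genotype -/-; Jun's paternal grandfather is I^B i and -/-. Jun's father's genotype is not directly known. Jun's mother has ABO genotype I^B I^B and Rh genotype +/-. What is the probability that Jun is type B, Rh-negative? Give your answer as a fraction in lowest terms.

1/2

Jun's father's ABO genotype from I^B I^B × I^B i: 1/2 I^B I^B, 1/2 I^B i.
Crossing each possibility with the mother I^B I^B and summing P(type B): 1/2·1 + 1/2·1 = 1.
Similarly for Rh via the father's Rh distribution: P(Rh-) = 1/2.
Independent loci: 1 × 1/2 = 1/2.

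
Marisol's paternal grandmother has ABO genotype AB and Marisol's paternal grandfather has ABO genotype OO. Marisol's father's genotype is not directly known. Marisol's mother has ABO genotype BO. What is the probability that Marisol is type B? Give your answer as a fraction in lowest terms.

Marisol's father's ABO genotype from AB × OO: 1/2 AO, 1/2 BO.
Crossing each possibility with the mother BO and summing P(type B): 1/2·1/4 + 1/2·3/4 = 1/2.

1/2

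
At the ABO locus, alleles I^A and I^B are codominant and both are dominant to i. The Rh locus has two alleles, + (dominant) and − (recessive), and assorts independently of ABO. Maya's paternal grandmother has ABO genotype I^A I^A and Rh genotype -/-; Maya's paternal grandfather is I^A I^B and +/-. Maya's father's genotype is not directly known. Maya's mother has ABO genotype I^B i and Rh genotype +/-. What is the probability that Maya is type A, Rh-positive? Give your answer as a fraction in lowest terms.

Maya's father's ABO genotype from I^A I^A × I^A I^B: 1/2 I^A I^A, 1/2 I^A I^B.
Crossing each possibility with the mother I^B i and summing P(type A): 1/2·1/2 + 1/2·1/4 = 3/8.
Similarly for Rh via the father's Rh distribution: P(Rh+) = 5/8.
Independent loci: 3/8 × 5/8 = 15/64.

15/64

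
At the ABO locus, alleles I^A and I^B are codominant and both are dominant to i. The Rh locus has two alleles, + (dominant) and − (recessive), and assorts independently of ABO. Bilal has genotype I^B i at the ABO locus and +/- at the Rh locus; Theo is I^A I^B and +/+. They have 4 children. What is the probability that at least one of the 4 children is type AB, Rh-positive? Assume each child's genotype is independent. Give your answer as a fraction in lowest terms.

ABO cross I^B i × I^A I^B → 1/4 A, 1/2 B, 1/4 AB.
Rh cross +/- × +/+ → 1 Rh+; so P(type AB, Rh-positive) = 1/4 × 1 = 1/4 per child.
P(none) = (3/4)^4 = 81/256; P(at least one) = 1 − 81/256 = 175/256.

175/256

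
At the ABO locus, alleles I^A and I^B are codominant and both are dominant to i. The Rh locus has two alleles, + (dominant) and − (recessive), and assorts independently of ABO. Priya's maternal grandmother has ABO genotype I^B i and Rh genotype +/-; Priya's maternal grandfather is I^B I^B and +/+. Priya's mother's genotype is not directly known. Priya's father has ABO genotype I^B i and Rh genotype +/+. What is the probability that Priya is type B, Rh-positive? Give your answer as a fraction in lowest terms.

Priya's mother's ABO genotype from I^B i × I^B I^B: 1/2 I^B I^B, 1/2 I^B i.
Crossing each possibility with the father I^B i and summing P(type B): 1/2·1 + 1/2·3/4 = 7/8.
Similarly for Rh via the mother's Rh distribution: P(Rh+) = 1.
Independent loci: 7/8 × 1 = 7/8.

7/8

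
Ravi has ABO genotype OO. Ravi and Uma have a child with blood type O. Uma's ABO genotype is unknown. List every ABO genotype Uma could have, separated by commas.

AO, BO, OO

For each candidate genotype of Uma, check whether crossing it with OO can produce every observed child phenotype.
  AA → possible child types {A} ✗
  AB → possible child types {A, B} ✗
  AO → possible child types {O, A} ✓
  BB → possible child types {B} ✗
  BO → possible child types {O, B} ✓
  OO → possible child types {O} ✓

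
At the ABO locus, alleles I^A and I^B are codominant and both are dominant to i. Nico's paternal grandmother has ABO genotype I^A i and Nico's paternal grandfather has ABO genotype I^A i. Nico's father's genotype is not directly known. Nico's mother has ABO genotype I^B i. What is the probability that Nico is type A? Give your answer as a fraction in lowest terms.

1/4

Nico's father's ABO genotype from I^A i × I^A i: 1/4 I^A I^A, 1/2 I^A i, 1/4 i i.
Crossing each possibility with the mother I^B i and summing P(type A): 1/4·1/2 + 1/2·1/4 + 1/4·0 = 1/4.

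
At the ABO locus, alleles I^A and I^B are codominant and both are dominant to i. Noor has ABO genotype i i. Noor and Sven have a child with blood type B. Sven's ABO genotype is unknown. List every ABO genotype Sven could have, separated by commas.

I^A I^B, I^B I^B, I^B i

For each candidate genotype of Sven, check whether crossing it with i i can produce every observed child phenotype.
  I^A I^A → possible child types {A} ✗
  I^A I^B → possible child types {A, B} ✓
  I^A i → possible child types {O, A} ✗
  I^B I^B → possible child types {B} ✓
  I^B i → possible child types {O, B} ✓
  i i → possible child types {O} ✗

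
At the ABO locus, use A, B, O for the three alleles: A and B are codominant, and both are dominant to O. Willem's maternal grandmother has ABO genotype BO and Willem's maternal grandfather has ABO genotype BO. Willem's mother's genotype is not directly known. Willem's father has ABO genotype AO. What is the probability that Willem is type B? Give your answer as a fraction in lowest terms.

Willem's mother's ABO genotype from BO × BO: 1/4 BB, 1/2 BO, 1/4 OO.
Crossing each possibility with the father AO and summing P(type B): 1/4·1/2 + 1/2·1/4 + 1/4·0 = 1/4.

1/4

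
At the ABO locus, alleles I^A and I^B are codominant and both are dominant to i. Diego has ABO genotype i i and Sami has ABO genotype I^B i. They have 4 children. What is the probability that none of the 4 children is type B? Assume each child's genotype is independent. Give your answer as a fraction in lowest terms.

ABO cross i i × I^B i → 1/2 O, 1/2 B.
So P(type B) = 1/2 per child.
P(not type B) = 1/2 for one child; (1/2)^4 = 1/16.

1/16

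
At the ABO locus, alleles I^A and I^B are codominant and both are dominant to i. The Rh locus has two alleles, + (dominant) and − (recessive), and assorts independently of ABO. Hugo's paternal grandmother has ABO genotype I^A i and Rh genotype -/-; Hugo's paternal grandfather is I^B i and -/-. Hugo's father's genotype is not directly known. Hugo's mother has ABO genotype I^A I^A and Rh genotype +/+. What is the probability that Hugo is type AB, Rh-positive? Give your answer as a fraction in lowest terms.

Hugo's father's ABO genotype from I^A i × I^B i: 1/4 I^A I^B, 1/4 I^A i, 1/4 I^B i, 1/4 i i.
Crossing each possibility with the mother I^A I^A and summing P(type AB): 1/4·1/2 + 1/4·0 + 1/4·1/2 + 1/4·0 = 1/4.
Similarly for Rh via the father's Rh distribution: P(Rh+) = 1.
Independent loci: 1/4 × 1 = 1/4.

1/4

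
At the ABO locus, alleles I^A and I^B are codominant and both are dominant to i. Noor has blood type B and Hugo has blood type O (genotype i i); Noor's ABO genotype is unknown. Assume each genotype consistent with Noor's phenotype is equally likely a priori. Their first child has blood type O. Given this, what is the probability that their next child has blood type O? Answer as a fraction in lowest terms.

Possible genotypes: Noor ∈ {I^B I^B, I^B i}; Hugo ∈ {i i}.
Weight each parental genotype pair by prior × P(type-O child):
  I^B i × i i: posterior weight 1; P(next child type O) = 1/2.
Weighted sum = 1/2.

1/2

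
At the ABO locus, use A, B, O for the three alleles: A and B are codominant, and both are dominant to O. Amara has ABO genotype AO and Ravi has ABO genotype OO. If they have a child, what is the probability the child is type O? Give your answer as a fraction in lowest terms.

1/2

ABO cross AO × OO → offspring phenotypes: 1/2 O, 1/2 A.
So P(type O) = 1/2.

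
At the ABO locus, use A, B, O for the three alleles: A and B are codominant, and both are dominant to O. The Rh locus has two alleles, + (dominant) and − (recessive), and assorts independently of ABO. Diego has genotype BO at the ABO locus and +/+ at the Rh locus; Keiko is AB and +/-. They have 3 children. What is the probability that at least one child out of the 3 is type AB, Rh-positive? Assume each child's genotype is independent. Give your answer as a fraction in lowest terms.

37/64

ABO cross BO × AB → 1/4 A, 1/2 B, 1/4 AB.
Rh cross +/+ × +/- → 1 Rh+; so P(type AB, Rh-positive) = 1/4 × 1 = 1/4 per child.
P(none) = (3/4)^3 = 27/64; P(at least one) = 1 − 27/64 = 37/64.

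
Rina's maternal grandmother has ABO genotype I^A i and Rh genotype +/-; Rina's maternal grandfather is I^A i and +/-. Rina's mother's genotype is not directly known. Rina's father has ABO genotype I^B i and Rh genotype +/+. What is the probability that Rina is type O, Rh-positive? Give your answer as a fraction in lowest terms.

Rina's mother's ABO genotype from I^A i × I^A i: 1/4 I^A I^A, 1/2 I^A i, 1/4 i i.
Crossing each possibility with the father I^B i and summing P(type O): 1/4·0 + 1/2·1/4 + 1/4·1/2 = 1/4.
Similarly for Rh via the mother's Rh distribution: P(Rh+) = 1.
Independent loci: 1/4 × 1 = 1/4.

1/4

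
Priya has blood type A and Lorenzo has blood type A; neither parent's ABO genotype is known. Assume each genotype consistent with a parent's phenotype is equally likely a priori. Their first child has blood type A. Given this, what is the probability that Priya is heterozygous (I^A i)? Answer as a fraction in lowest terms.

Possible genotypes: Priya ∈ {I^A I^A, I^A i}; Lorenzo ∈ {I^A I^A, I^A i}.
Weight each parental genotype pair by prior × P(type-A child):
  I^A I^A × I^A I^A: posterior weight 4/15.
  I^A I^A × I^A i: posterior weight 4/15.
  I^A i × I^A I^A: posterior weight 4/15.
  I^A i × I^A i: posterior weight 1/5.
Sum the posterior weight over pairs where Priya is I^A i: 7/15.

7/15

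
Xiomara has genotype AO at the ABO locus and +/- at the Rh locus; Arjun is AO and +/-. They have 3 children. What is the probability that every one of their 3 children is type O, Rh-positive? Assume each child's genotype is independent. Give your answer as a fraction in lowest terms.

27/4096

ABO cross AO × AO → 1/4 O, 3/4 A.
Rh cross +/- × +/- → 3/4 Rh+, 1/4 Rh-; so P(type O, Rh-positive) = 1/4 × 3/4 = 3/16 per child.
All 3 independent: (3/16)^3 = 27/4096.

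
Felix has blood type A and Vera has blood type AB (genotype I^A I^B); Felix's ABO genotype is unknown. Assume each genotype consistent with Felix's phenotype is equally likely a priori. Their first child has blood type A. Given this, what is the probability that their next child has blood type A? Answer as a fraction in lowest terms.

1/2

Possible genotypes: Felix ∈ {I^A I^A, I^A i}; Vera ∈ {I^A I^B}.
Weight each parental genotype pair by prior × P(type-A child):
  I^A I^A × I^A I^B: posterior weight 1/2; P(next child type A) = 1/2.
  I^A i × I^A I^B: posterior weight 1/2; P(next child type A) = 1/2.
Weighted sum = 1/2.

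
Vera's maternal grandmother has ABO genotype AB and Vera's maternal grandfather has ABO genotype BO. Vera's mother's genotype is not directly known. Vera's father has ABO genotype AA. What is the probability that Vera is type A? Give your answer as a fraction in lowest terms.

Vera's mother's ABO genotype from AB × BO: 1/4 AB, 1/4 AO, 1/4 BB, 1/4 BO.
Crossing each possibility with the father AA and summing P(type A): 1/4·1/2 + 1/4·1 + 1/4·0 + 1/4·1/2 = 1/2.

1/2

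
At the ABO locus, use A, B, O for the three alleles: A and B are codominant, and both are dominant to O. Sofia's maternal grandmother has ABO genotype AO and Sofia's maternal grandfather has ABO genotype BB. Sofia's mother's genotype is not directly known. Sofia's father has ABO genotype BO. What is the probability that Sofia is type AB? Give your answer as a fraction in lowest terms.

Sofia's mother's ABO genotype from AO × BB: 1/2 AB, 1/2 BO.
Crossing each possibility with the father BO and summing P(type AB): 1/2·1/4 + 1/2·0 = 1/8.

1/8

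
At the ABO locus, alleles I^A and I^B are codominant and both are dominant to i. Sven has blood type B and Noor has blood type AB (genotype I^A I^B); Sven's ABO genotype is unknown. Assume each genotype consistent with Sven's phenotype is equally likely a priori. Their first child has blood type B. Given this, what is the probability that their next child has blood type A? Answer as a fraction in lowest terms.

Possible genotypes: Sven ∈ {I^B I^B, I^B i}; Noor ∈ {I^A I^B}.
Weight each parental genotype pair by prior × P(type-B child):
  I^B I^B × I^A I^B: posterior weight 1/2; P(next child type A) = 0.
  I^B i × I^A I^B: posterior weight 1/2; P(next child type A) = 1/4.
Weighted sum = 1/8.

1/8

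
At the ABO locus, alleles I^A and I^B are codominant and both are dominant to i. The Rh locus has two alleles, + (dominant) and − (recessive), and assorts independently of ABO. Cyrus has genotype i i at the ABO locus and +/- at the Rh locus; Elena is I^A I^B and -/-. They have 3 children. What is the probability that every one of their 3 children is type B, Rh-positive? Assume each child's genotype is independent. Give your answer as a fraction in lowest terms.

ABO cross i i × I^A I^B → 1/2 A, 1/2 B.
Rh cross +/- × -/- → 1/2 Rh+, 1/2 Rh-; so P(type B, Rh-positive) = 1/2 × 1/2 = 1/4 per child.
All 3 independent: (1/4)^3 = 1/64.

1/64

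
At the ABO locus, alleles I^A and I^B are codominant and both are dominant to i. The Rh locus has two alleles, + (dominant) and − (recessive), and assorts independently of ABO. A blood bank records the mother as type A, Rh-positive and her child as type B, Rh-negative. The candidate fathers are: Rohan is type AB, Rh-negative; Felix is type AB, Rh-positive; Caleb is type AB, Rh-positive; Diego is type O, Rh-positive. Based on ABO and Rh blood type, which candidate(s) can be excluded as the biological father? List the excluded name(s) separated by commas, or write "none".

Diego

A candidate is excluded only if no genotype consistent with his phenotype could produce a type B, Rh-negative child with a type A, Rh-positive mother.
Diego (type O, Rh+): no genotype consistent with that phenotype can produce a type-B Rh- child with a type-A mother.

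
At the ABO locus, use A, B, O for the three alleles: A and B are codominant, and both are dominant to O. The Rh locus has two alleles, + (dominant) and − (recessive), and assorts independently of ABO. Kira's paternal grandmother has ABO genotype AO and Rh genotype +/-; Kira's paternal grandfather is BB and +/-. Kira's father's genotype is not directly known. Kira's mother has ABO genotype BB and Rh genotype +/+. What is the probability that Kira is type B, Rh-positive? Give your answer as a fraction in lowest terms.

Kira's father's ABO genotype from AO × BB: 1/2 AB, 1/2 BO.
Crossing each possibility with the mother BB and summing P(type B): 1/2·1/2 + 1/2·1 = 3/4.
Similarly for Rh via the father's Rh distribution: P(Rh+) = 1.
Independent loci: 3/4 × 1 = 3/4.

3/4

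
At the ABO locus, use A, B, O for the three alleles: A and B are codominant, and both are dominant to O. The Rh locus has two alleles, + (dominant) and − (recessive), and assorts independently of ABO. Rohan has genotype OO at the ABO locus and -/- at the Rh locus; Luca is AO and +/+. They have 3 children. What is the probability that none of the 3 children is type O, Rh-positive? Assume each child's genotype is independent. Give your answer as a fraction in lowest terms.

ABO cross OO × AO → 1/2 O, 1/2 A.
Rh cross -/- × +/+ → 1 Rh+; so P(type O, Rh-positive) = 1/2 × 1 = 1/2 per child.
P(not type O, Rh-positive) = 1/2 for one child; (1/2)^3 = 1/8.

1/8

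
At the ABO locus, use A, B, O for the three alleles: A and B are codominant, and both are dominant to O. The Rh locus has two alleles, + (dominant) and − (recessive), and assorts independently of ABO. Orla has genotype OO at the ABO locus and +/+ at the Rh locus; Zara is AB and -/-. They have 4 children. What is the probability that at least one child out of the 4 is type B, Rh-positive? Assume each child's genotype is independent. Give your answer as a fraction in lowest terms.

15/16

ABO cross OO × AB → 1/2 A, 1/2 B.
Rh cross +/+ × -/- → 1 Rh+; so P(type B, Rh-positive) = 1/2 × 1 = 1/2 per child.
P(none) = (1/2)^4 = 1/16; P(at least one) = 1 − 1/16 = 15/16.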